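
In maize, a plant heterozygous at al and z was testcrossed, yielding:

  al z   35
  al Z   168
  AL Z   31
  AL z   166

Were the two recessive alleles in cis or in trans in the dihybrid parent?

The two most frequent classes are AL z (166) and al Z (168); these are the parental (non-recombinant) types.
So the F1 carried AL z on one chromosome and al Z on the other — the recessive alleles are on opposite chromosomes (trans / repulsion).

trans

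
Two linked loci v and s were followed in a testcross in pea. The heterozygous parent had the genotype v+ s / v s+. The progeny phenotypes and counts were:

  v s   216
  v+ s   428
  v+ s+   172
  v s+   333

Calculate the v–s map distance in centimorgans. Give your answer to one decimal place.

The recombinant classes are v+ s+ and v s: 172 + 216 = 388.
Recombination frequency = 388/1149 = 0.3377 ≈ 33.8%, i.e. 33.8 centimorgans.

33.8 centimorgans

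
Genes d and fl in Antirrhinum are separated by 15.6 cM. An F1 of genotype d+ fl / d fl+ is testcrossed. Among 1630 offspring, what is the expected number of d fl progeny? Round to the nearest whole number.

A map distance of 15.6 cM corresponds to a recombination frequency of 0.156.
The F1 is d+ fl / d fl+, so d fl is a recombinant gamete class with expected frequency r/2 = 0.156/2 = 0.0780.
Expected number = 0.0780 × 1630 = 127.14 ≈ 127.

127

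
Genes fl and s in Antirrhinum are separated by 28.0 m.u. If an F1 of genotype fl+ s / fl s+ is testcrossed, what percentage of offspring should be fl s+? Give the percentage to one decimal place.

36.0%

A map distance of 28.0 m.u. corresponds to a recombination frequency of 0.280.
The F1 is fl+ s / fl s+, so fl s+ is a parental gamete class with expected frequency (1 − r)/2 = 0.720/2 = 0.3600.
That is 0.3600 = 36.0% of the progeny.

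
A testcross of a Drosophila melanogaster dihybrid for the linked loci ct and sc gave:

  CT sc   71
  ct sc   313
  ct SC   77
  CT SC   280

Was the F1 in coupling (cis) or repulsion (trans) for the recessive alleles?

cis

The two most frequent classes are CT SC (280) and ct sc (313); these are the parental (non-recombinant) types.
So the F1 carried CT SC on one chromosome and ct sc on the other — the recessive alleles are on the same chromosome (cis / coupling).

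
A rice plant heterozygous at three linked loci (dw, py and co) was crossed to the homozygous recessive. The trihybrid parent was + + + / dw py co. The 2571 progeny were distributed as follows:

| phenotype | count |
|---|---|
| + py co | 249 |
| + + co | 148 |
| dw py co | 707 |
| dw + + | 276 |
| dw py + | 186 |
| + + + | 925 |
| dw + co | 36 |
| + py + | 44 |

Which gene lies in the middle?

The two rarest classes, + py + and dw + co, are the double crossovers. Comparing them with the parentals, only the py allele has switched, so py is the middle locus and the order is co – py – dw.

py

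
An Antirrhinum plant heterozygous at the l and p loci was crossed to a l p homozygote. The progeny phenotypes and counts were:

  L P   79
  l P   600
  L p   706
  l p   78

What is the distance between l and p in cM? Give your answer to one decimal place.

10.7 cM

The two most frequent classes, L p (706) and l P (600), are the parental types, so the F1 was L p / l P.
The recombinant classes are L P and l p: 79 + 78 = 157.
Recombination frequency = 157/1463 = 0.1073 ≈ 10.7%, i.e. 10.7 cM.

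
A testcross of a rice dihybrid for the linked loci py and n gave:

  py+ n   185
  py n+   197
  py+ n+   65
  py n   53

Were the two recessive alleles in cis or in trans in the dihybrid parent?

trans

The two most frequent classes are py+ n (185) and py n+ (197); these are the parental (non-recombinant) types.
So the F1 carried py+ n on one chromosome and py n+ on the other — the recessive alleles are on opposite chromosomes (trans / repulsion).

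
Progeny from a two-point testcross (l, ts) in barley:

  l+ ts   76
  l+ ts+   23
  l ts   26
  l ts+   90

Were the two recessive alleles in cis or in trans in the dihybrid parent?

trans

The two most frequent classes are l+ ts (76) and l ts+ (90); these are the parental (non-recombinant) types.
So the F1 carried l+ ts on one chromosome and l ts+ on the other — the recessive alleles are on opposite chromosomes (trans / repulsion).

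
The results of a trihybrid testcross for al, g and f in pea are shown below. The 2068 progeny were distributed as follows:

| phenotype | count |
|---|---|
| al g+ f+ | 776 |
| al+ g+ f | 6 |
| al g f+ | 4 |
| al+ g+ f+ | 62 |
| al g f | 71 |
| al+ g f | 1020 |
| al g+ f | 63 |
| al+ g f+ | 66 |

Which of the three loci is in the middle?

The two most frequent reciprocal classes, al g+ f+ and al+ g f, are the parental types, so the F1 was al g+ f+ / al+ g f.
The two rarest classes, al g f+ and al+ g+ f, are the double crossovers. Comparing them with the parentals, only the g allele has switched, so g is the middle locus and the order is al – g – f.

g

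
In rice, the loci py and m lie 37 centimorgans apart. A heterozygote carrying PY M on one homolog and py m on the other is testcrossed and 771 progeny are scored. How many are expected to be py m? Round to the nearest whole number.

243

A map distance of 37 centimorgans corresponds to a recombination frequency of 0.370.
The F1 is PY M / py m, so py m is a parental gamete class with expected frequency (1 − r)/2 = 0.630/2 = 0.3150.
Expected number = 0.3150 × 771 = 242.87 ≈ 243.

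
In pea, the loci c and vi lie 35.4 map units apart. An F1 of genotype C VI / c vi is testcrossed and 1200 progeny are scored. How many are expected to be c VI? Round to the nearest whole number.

A map distance of 35.4 map units corresponds to a recombination frequency of 0.354.
The F1 is C VI / c vi, so c VI is a recombinant gamete class with expected frequency r/2 = 0.354/2 = 0.1770.
Expected number = 0.1770 × 1200 = 212.40 ≈ 212.

212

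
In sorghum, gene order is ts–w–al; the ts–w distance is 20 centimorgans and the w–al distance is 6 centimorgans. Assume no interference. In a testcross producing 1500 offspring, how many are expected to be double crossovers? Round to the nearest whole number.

18

Map distances give recombination frequencies of 0.200 and 0.060 for the two intervals.
With no interference, expected double-crossover frequency = 0.200 × 0.060 = 0.01200.
Expected number = 0.01200 × 1500 = 18.00 ≈ 18.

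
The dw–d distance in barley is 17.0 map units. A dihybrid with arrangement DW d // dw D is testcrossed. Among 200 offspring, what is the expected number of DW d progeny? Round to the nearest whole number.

A map distance of 17.0 map units corresponds to a recombination frequency of 0.170.
The F1 is DW d / dw D, so DW d is a parental gamete class with expected frequency (1 − r)/2 = 0.830/2 = 0.4150.
Expected number = 0.4150 × 200 = 83.00 ≈ 83.

83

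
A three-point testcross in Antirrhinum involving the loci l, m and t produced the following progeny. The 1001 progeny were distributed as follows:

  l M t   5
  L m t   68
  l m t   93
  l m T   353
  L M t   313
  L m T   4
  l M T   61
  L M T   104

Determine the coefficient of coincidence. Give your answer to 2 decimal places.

The two most frequent reciprocal classes, l m T and L M t, are the parental types, so the F1 was l m T / L M t.
The two rarest classes, L m T and l M t, are the double crossovers. Comparing them with the parentals, only the l allele has switched, so l is the middle locus and the order is m – l – t.
m–l: (129 + 9)/1001 = 0.1379; l–t: (197 + 9)/1001 = 0.2058.
Expected DCO frequency = 0.1379 × 0.2058 ≈ 0.02838; observed = 9/1001 ≈ 0.00899.
Coefficient of coincidence = 0.00899/0.02838 ≈ 0.32.

0.32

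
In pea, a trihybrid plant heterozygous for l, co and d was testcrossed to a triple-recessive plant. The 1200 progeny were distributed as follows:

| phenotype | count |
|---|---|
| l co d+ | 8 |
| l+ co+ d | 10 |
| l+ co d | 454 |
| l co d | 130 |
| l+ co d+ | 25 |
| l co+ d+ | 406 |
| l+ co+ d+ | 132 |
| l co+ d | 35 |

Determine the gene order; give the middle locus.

The two most frequent reciprocal classes, l co+ d+ and l+ co d, are the parental types, so the F1 was l co+ d+ / l+ co d.
The two rarest classes, l co d+ and l+ co+ d, are the double crossovers. Comparing them with the parentals, only the co allele has switched, so co is the middle locus and the order is l – co – d.

co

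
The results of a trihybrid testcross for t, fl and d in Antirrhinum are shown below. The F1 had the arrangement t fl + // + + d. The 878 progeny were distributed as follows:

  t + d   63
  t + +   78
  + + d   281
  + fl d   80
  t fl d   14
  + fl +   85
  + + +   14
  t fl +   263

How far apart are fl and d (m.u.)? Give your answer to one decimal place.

21.2 m.u.

The two rarest classes, t fl d and + + +, are the double crossovers. Comparing them with the parentals, only the d allele has switched, so d is the middle locus and the order is fl – d – t.
Crossovers in the fl–d interval produce the single-crossover classes t + + and + fl d (78 + 80 = 158) plus the double crossovers (28).
RF(fl–d) = (158 + 28) / 878 = 186/878 = 0.2118 → 21.2 m.u.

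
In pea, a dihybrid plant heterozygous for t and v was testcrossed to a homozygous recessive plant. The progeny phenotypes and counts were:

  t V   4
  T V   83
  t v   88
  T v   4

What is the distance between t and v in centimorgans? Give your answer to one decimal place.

4.5 centimorgans

The two most frequent classes, T V (83) and t v (88), are the parental types, so the F1 was T V / t v.
The recombinant classes are T v and t V: 4 + 4 = 8.
Recombination frequency = 8/179 = 0.0447 ≈ 4.5%, i.e. 4.5 centimorgans.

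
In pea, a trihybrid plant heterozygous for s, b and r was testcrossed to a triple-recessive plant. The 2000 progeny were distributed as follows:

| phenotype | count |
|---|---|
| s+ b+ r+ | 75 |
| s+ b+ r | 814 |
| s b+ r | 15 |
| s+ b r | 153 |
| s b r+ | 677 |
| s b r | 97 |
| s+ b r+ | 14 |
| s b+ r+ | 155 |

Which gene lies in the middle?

s

The two most frequent reciprocal classes, s+ b+ r and s b r+, are the parental types, so the F1 was s+ b+ r / s b r+.
The two rarest classes, s b+ r and s+ b r+, are the double crossovers. Comparing them with the parentals, only the s allele has switched, so s is the middle locus and the order is r – s – b.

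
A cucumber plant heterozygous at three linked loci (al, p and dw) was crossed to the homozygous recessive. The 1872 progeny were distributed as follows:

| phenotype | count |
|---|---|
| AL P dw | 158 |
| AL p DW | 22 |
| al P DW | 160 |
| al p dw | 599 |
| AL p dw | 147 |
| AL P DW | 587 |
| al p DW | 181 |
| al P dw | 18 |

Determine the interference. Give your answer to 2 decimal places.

The two most frequent reciprocal classes, al p dw and AL P DW, are the parental types, so the F1 was al p dw / AL P DW.
The two rarest classes, al P dw and AL p DW, are the double crossovers. Comparing them with the parentals, only the p allele has switched, so p is the middle locus and the order is al – p – dw.
al–p: (307 + 40)/1872 = 0.1854; p–dw: (339 + 40)/1872 = 0.2025.
Expected DCO frequency = 0.1854 × 0.2025 ≈ 0.03754; observed = 40/1872 ≈ 0.02137.
Coefficient of coincidence = 0.02137/0.03754 ≈ 0.57; interference = 1 − 0.57 = 0.43.

0.43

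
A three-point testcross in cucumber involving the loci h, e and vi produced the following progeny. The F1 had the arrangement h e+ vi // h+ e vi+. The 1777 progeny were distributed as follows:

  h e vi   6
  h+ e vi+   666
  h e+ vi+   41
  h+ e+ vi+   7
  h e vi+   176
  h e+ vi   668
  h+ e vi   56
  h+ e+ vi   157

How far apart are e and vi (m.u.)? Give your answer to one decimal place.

The two rarest classes, h e vi and h+ e+ vi+, are the double crossovers. Comparing them with the parentals, only the e allele has switched, so e is the middle locus and the order is vi – e – h.
Crossovers in the vi–e interval produce the single-crossover classes h e+ vi+ and h+ e vi (41 + 56 = 97) plus the double crossovers (13).
RF(vi–e) = (97 + 13) / 1777 = 110/1777 = 0.0619 → 6.2 m.u.

6.2 m.u.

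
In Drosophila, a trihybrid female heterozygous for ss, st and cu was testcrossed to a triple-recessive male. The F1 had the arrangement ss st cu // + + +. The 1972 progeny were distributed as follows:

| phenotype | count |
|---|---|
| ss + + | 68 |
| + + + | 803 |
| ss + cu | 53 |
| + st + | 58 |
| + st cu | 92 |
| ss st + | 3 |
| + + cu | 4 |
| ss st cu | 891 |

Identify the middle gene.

The two rarest classes, ss st + and + + cu, are the double crossovers. Comparing them with the parentals, only the cu allele has switched, so cu is the middle locus and the order is ss – cu – st.

cu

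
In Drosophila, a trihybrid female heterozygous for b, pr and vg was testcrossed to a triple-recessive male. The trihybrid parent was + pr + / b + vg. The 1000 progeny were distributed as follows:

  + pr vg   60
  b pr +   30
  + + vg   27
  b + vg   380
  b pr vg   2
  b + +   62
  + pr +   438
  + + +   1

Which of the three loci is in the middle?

The two rarest classes, + + + and b pr vg, are the double crossovers. Comparing them with the parentals, only the pr allele has switched, so pr is the middle locus and the order is vg – pr – b.

pr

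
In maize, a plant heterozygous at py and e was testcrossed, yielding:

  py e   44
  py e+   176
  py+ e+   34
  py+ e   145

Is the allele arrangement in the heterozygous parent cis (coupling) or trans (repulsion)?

trans

The two most frequent classes are py+ e (145) and py e+ (176); these are the parental (non-recombinant) types.
So the F1 carried py+ e on one chromosome and py e+ on the other — the recessive alleles are on opposite chromosomes (trans / repulsion).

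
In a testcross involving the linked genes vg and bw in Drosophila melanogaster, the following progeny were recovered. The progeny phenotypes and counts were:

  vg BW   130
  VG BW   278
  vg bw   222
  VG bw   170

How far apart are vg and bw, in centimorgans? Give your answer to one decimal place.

The two most frequent classes, VG BW (278) and vg bw (222), are the parental types, so the F1 was VG BW / vg bw.
The recombinant classes are VG bw and vg BW: 170 + 130 = 300.
Recombination frequency = 300/800 = 0.3750 ≈ 37.5%, i.e. 37.5 centimorgans.

37.5 centimorgans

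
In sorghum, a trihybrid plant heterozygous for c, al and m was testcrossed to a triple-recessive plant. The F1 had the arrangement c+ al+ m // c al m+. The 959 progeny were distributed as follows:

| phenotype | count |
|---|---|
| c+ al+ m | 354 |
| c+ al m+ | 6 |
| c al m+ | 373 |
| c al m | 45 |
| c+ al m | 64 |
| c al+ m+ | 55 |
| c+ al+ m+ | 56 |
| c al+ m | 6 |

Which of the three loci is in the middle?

c

The two rarest classes, c al+ m and c+ al m+, are the double crossovers. Comparing them with the parentals, only the c allele has switched, so c is the middle locus and the order is m – c – al.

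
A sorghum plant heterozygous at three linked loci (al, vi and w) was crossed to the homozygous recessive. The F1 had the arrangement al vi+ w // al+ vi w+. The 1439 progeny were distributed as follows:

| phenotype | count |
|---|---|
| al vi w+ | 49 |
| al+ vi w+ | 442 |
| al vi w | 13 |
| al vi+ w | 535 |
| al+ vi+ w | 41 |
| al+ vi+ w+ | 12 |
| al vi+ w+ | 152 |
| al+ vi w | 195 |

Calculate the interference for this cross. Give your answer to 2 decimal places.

0.16

The two rarest classes, al vi w and al+ vi+ w+, are the double crossovers. Comparing them with the parentals, only the vi allele has switched, so vi is the middle locus and the order is al – vi – w.
al–vi: (90 + 25)/1439 = 0.0799; vi–w: (347 + 25)/1439 = 0.2585.
Expected DCO frequency = 0.0799 × 0.2585 ≈ 0.02065; observed = 25/1439 ≈ 0.01737.
Coefficient of coincidence = 0.01737/0.02065 ≈ 0.84; interference = 1 − 0.84 = 0.16.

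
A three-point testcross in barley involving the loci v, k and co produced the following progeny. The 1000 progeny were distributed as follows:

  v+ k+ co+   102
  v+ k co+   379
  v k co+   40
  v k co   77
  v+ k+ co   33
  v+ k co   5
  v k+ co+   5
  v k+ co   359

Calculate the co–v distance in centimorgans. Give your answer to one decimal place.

The two most frequent reciprocal classes, v k+ co and v+ k co+, are the parental types, so the F1 was v k+ co / v+ k co+.
The two rarest classes, v k+ co+ and v+ k co, are the double crossovers. Comparing them with the parentals, only the co allele has switched, so co is the middle locus and the order is v – co – k.
Crossovers in the v–co interval produce the single-crossover classes v+ k+ co and v k co+ (33 + 40 = 73) plus the double crossovers (10).
RF(v–co) = (73 + 10) / 1000 = 83/1000 = 0.0830 → 8.3 centimorgans.

8.3 centimorgans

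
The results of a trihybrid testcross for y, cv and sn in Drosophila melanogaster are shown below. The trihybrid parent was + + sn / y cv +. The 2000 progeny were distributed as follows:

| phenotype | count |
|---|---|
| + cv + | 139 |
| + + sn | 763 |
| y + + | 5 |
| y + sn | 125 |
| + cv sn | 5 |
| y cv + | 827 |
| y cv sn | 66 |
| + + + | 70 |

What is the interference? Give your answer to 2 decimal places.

0.50

The two rarest classes, + cv sn and y + +, are the double crossovers. Comparing them with the parentals, only the cv allele has switched, so cv is the middle locus and the order is sn – cv – y.
sn–cv: (136 + 10)/2000 = 0.0730; cv–y: (264 + 10)/2000 = 0.1370.
Expected DCO frequency = 0.0730 × 0.1370 ≈ 0.01000; observed = 10/2000 ≈ 0.00500.
Coefficient of coincidence = 0.00500/0.01000 ≈ 0.50; interference = 1 − 0.50 = 0.50.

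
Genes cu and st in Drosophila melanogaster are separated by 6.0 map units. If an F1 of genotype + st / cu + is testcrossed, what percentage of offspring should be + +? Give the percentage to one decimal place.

A map distance of 6.0 map units corresponds to a recombination frequency of 0.060.
The F1 is + st / cu +, so + + is a recombinant gamete class with expected frequency r/2 = 0.060/2 = 0.0300.
That is 0.0300 = 3.0% of the progeny.

3.0%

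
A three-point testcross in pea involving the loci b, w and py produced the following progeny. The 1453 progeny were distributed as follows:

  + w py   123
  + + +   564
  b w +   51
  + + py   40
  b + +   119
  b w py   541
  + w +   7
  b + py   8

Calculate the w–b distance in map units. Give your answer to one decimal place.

The two most frequent reciprocal classes, b w py and + + +, are the parental types, so the F1 was b w py / + + +.
The two rarest classes, b + py and + w +, are the double crossovers. Comparing them with the parentals, only the w allele has switched, so w is the middle locus and the order is py – w – b.
Crossovers in the w–b interval produce the single-crossover classes + w py and b + + (123 + 119 = 242) plus the double crossovers (15).
RF(w–b) = (242 + 15) / 1453 = 257/1453 = 0.1769 → 17.7 map units.

17.7 map units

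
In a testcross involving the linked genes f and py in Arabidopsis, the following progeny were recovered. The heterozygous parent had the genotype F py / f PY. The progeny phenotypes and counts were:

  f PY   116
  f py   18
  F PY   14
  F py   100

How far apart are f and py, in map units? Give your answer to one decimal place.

12.9 map units

The recombinant classes are F PY and f py: 14 + 18 = 32.
Recombination frequency = 32/248 = 0.1290 ≈ 12.9%, i.e. 12.9 map units.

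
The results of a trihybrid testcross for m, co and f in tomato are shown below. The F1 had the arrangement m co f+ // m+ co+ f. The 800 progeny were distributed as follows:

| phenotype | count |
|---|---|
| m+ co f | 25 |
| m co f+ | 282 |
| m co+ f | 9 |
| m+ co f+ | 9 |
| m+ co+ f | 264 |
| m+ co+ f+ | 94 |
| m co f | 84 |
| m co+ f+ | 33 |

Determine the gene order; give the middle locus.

The two rarest classes, m+ co f+ and m co+ f, are the double crossovers. Comparing them with the parentals, only the m allele has switched, so m is the middle locus and the order is co – m – f.

m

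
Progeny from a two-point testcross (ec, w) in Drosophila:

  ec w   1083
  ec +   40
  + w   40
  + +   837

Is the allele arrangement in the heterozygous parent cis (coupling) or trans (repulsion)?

cis

The two most frequent classes are + + (837) and ec w (1083); these are the parental (non-recombinant) types.
So the F1 carried + + on one chromosome and ec w on the other — the recessive alleles are on the same chromosome (cis / coupling).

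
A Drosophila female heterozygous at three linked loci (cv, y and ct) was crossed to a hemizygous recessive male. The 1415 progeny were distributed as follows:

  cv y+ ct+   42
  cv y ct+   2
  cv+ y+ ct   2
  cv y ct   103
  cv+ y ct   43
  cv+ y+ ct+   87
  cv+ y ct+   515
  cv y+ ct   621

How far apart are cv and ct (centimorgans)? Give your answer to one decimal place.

6.3 centimorgans

The two most frequent reciprocal classes, cv+ y ct+ and cv y+ ct, are the parental types, so the F1 was cv+ y ct+ / cv y+ ct.
The two rarest classes, cv y ct+ and cv+ y+ ct, are the double crossovers. Comparing them with the parentals, only the cv allele has switched, so cv is the middle locus and the order is ct – cv – y.
Crossovers in the ct–cv interval produce the single-crossover classes cv+ y ct and cv y+ ct+ (43 + 42 = 85) plus the double crossovers (4).
RF(ct–cv) = (85 + 4) / 1415 = 89/1415 = 0.0629 → 6.3 centimorgans.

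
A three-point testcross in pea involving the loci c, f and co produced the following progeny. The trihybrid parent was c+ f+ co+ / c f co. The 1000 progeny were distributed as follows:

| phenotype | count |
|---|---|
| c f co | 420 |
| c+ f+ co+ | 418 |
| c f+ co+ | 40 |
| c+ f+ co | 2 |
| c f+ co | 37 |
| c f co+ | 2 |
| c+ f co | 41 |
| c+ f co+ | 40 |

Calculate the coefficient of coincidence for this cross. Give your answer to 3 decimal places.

The two rarest classes, c+ f+ co and c f co+, are the double crossovers. Comparing them with the parentals, only the co allele has switched, so co is the middle locus and the order is f – co – c.
f–co: (77 + 4)/1000 = 0.0810; co–c: (81 + 4)/1000 = 0.0850.
Expected DCO frequency = 0.0810 × 0.0850 ≈ 0.00689; observed = 4/1000 ≈ 0.00400.
Coefficient of coincidence = 0.00400/0.00689 ≈ 0.581.

0.581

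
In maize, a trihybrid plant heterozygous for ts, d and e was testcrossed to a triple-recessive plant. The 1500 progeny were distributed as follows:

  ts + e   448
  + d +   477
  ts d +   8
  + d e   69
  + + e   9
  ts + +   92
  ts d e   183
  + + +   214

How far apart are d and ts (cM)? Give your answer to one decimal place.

27.6 cM

The two most frequent reciprocal classes, ts + e and + d +, are the parental types, so the F1 was ts + e / + d +.
The two rarest classes, + + e and ts d +, are the double crossovers. Comparing them with the parentals, only the ts allele has switched, so ts is the middle locus and the order is d – ts – e.
Crossovers in the d–ts interval produce the single-crossover classes ts d e and + + + (183 + 214 = 397) plus the double crossovers (17).
RF(d–ts) = (397 + 17) / 1500 = 414/1500 = 0.2760 → 27.6 cM.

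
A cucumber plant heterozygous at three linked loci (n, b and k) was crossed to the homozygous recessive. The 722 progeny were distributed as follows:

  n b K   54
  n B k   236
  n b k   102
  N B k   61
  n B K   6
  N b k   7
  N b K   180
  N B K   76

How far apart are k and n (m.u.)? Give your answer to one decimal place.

The two most frequent reciprocal classes, N b K and n B k, are the parental types, so the F1 was N b K / n B k.
The two rarest classes, N b k and n B K, are the double crossovers. Comparing them with the parentals, only the k allele has switched, so k is the middle locus and the order is n – k – b.
Crossovers in the n–k interval produce the single-crossover classes n b K and N B k (54 + 61 = 115) plus the double crossovers (13).
RF(n–k) = (115 + 13) / 722 = 128/722 = 0.1773 → 17.7 m.u.

17.7 m.u.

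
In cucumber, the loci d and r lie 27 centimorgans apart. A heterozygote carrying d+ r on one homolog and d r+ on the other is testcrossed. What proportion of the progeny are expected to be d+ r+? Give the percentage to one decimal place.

A map distance of 27 centimorgans corresponds to a recombination frequency of 0.270.
The F1 is d+ r / d r+, so d+ r+ is a recombinant gamete class with expected frequency r/2 = 0.270/2 = 0.1350.
That is 0.1350 = 13.5% of the progeny.

13.5%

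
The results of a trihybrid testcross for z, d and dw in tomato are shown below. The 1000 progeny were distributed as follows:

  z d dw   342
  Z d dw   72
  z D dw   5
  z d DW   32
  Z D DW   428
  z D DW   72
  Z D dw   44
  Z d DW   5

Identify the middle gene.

The two most frequent reciprocal classes, z d dw and Z D DW, are the parental types, so the F1 was z d dw / Z D DW.
The two rarest classes, z D dw and Z d DW, are the double crossovers. Comparing them with the parentals, only the d allele has switched, so d is the middle locus and the order is dw – d – z.

d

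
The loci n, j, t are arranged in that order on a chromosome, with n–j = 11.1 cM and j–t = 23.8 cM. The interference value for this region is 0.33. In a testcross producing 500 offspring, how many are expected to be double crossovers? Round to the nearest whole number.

9

Map distances give recombination frequencies of 0.111 and 0.238 for the two intervals.
With interference 0.33 (so coincidence = 0.67), expected double-crossover frequency = 0.111 × 0.238 × 0.67 = 0.01770.
Expected number = 0.01770 × 500 = 8.85 ≈ 9.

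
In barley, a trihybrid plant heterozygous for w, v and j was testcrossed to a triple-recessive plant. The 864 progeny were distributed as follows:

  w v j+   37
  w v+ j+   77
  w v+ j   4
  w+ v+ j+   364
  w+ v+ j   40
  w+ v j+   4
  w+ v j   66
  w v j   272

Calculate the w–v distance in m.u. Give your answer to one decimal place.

The two most frequent reciprocal classes, w v j and w+ v+ j+, are the parental types, so the F1 was w v j / w+ v+ j+.
The two rarest classes, w v+ j and w+ v j+, are the double crossovers. Comparing them with the parentals, only the v allele has switched, so v is the middle locus and the order is w – v – j.
Crossovers in the w–v interval produce the single-crossover classes w+ v j and w v+ j+ (66 + 77 = 143) plus the double crossovers (8).
RF(w–v) = (143 + 8) / 864 = 151/864 = 0.1748 → 17.5 m.u.

17.5 m.u.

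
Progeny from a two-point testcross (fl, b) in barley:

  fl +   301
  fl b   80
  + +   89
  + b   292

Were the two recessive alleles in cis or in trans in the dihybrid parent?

The two most frequent classes are + b (292) and fl + (301); these are the parental (non-recombinant) types.
So the F1 carried + b on one chromosome and fl + on the other — the recessive alleles are on opposite chromosomes (trans / repulsion).

trans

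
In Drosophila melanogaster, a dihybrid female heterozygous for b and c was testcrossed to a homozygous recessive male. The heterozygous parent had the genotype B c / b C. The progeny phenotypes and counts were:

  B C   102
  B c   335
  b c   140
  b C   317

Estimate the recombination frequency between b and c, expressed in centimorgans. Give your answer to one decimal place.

The recombinant classes are B C and b c: 102 + 140 = 242.
Recombination frequency = 242/894 = 0.2707 ≈ 27.1%, i.e. 27.1 centimorgans.

27.1 centimorgans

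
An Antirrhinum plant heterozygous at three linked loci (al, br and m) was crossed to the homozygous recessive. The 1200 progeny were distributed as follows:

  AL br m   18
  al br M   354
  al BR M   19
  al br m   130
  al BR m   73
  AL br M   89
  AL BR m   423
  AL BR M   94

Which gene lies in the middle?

The two most frequent reciprocal classes, AL BR m and al br M, are the parental types, so the F1 was AL BR m / al br M.
The two rarest classes, AL br m and al BR M, are the double crossovers. Comparing them with the parentals, only the br allele has switched, so br is the middle locus and the order is m – br – al.

br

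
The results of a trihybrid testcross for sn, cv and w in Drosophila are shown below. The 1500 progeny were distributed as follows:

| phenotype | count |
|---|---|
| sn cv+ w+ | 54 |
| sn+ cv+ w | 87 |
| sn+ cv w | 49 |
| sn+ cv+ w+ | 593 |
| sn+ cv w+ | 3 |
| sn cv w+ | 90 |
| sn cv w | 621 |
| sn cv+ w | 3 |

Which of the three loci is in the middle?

cv

The two most frequent reciprocal classes, sn cv w and sn+ cv+ w+, are the parental types, so the F1 was sn cv w / sn+ cv+ w+.
The two rarest classes, sn cv+ w and sn+ cv w+, are the double crossovers. Comparing them with the parentals, only the cv allele has switched, so cv is the middle locus and the order is sn – cv – w.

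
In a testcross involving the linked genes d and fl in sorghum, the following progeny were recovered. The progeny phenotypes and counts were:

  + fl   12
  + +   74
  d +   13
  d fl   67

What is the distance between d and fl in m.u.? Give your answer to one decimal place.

15.1 m.u.

The two most frequent classes, + + (74) and d fl (67), are the parental types, so the F1 was + + / d fl.
The recombinant classes are + fl and d +: 12 + 13 = 25.
Recombination frequency = 25/166 = 0.1506 ≈ 15.1%, i.e. 15.1 m.u.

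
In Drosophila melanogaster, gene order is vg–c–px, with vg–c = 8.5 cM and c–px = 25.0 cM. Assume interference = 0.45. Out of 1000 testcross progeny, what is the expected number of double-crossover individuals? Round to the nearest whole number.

12

Map distances give recombination frequencies of 0.085 and 0.250 for the two intervals.
With interference 0.45 (so coincidence = 0.55), expected double-crossover frequency = 0.085 × 0.250 × 0.55 = 0.01169.
Expected number = 0.01169 × 1000 = 11.69 ≈ 12.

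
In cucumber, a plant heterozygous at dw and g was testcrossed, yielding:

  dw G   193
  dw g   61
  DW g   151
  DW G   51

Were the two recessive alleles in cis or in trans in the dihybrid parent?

trans

The two most frequent classes are DW g (151) and dw G (193); these are the parental (non-recombinant) types.
So the F1 carried DW g on one chromosome and dw G on the other — the recessive alleles are on opposite chromosomes (trans / repulsion).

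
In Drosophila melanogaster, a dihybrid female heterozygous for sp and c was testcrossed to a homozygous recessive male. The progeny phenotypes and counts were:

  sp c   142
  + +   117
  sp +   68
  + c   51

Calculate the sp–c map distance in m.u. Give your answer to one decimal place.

31.5 m.u.

The two most frequent classes, + + (117) and sp c (142), are the parental types, so the F1 was + + / sp c.
The recombinant classes are + c and sp +: 51 + 68 = 119.
Recombination frequency = 119/378 = 0.3148 ≈ 31.5%, i.e. 31.5 m.u.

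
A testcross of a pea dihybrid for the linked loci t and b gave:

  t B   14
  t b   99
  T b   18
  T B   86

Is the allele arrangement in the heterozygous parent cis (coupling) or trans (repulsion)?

cis

The two most frequent classes are T B (86) and t b (99); these are the parental (non-recombinant) types.
So the F1 carried T B on one chromosome and t b on the other — the recessive alleles are on the same chromosome (cis / coupling).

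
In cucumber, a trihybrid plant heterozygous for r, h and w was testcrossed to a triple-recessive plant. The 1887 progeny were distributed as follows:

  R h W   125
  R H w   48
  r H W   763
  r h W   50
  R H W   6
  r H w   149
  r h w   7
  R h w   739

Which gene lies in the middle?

r

The two most frequent reciprocal classes, R h w and r H W, are the parental types, so the F1 was R h w / r H W.
The two rarest classes, r h w and R H W, are the double crossovers. Comparing them with the parentals, only the r allele has switched, so r is the middle locus and the order is w – r – h.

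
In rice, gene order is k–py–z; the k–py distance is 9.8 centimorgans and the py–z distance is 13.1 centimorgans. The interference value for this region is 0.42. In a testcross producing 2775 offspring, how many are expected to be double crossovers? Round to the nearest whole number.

Map distances give recombination frequencies of 0.098 and 0.131 for the two intervals.
With interference 0.42 (so coincidence = 0.58), expected double-crossover frequency = 0.098 × 0.131 × 0.58 = 0.00745.
Expected number = 0.00745 × 2775 = 20.66 ≈ 21.

21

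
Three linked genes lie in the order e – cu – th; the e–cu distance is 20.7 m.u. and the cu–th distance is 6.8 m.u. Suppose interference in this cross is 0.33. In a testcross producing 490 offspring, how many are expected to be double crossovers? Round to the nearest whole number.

5

Map distances give recombination frequencies of 0.207 and 0.068 for the two intervals.
With interference 0.33 (so coincidence = 0.67), expected double-crossover frequency = 0.207 × 0.068 × 0.67 = 0.00943.
Expected number = 0.00943 × 490 = 4.62 ≈ 5.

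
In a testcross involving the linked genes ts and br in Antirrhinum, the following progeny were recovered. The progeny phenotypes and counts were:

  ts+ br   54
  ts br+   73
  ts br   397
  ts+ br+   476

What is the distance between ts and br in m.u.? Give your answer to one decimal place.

The two most frequent classes, ts+ br+ (476) and ts br (397), are the parental types, so the F1 was ts+ br+ / ts br.
The recombinant classes are ts+ br and ts br+: 54 + 73 = 127.
Recombination frequency = 127/1000 = 0.1270 ≈ 12.7%, i.e. 12.7 m.u.

12.7 m.u.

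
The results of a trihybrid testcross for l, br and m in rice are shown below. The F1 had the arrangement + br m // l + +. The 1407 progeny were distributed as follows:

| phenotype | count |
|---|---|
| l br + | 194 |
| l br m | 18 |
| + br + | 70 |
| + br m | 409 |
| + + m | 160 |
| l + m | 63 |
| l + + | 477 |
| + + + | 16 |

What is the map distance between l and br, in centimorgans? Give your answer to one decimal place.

The two rarest classes, l br m and + + +, are the double crossovers. Comparing them with the parentals, only the l allele has switched, so l is the middle locus and the order is m – l – br.
Crossovers in the l–br interval produce the single-crossover classes + + m and l br + (160 + 194 = 354) plus the double crossovers (34).
RF(l–br) = (354 + 34) / 1407 = 388/1407 = 0.2758 → 27.6 centimorgans.

27.6 centimorgans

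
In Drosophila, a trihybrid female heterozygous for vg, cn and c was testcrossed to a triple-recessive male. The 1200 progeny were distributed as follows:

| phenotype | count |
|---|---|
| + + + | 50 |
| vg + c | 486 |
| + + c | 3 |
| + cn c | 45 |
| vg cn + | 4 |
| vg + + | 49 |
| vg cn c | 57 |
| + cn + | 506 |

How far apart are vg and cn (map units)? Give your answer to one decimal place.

9.5 map units

The two most frequent reciprocal classes, vg + c and + cn +, are the parental types, so the F1 was vg + c / + cn +.
The two rarest classes, + + c and vg cn +, are the double crossovers. Comparing them with the parentals, only the vg allele has switched, so vg is the middle locus and the order is cn – vg – c.
Crossovers in the cn–vg interval produce the single-crossover classes vg cn c and + + + (57 + 50 = 107) plus the double crossovers (7).
RF(cn–vg) = (107 + 7) / 1200 = 114/1200 = 0.0950 → 9.5 map units.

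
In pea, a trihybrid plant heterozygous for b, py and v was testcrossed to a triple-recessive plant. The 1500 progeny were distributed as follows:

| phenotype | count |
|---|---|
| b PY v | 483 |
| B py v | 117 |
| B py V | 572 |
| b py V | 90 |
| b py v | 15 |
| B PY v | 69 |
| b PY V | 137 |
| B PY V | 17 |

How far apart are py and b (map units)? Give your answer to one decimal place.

12.7 map units

The two most frequent reciprocal classes, b PY v and B py V, are the parental types, so the F1 was b PY v / B py V.
The two rarest classes, b py v and B PY V, are the double crossovers. Comparing them with the parentals, only the py allele has switched, so py is the middle locus and the order is b – py – v.
Crossovers in the b–py interval produce the single-crossover classes B PY v and b py V (69 + 90 = 159) plus the double crossovers (32).
RF(b–py) = (159 + 32) / 1500 = 191/1500 = 0.1273 → 12.7 map units.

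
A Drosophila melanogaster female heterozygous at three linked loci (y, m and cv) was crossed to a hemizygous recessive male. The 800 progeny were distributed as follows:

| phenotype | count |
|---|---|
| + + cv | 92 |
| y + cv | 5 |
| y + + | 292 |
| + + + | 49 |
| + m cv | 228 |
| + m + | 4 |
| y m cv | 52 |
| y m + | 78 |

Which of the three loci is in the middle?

cv

The two most frequent reciprocal classes, + m cv and y + +, are the parental types, so the F1 was + m cv / y + +.
The two rarest classes, + m + and y + cv, are the double crossovers. Comparing them with the parentals, only the cv allele has switched, so cv is the middle locus and the order is m – cv – y.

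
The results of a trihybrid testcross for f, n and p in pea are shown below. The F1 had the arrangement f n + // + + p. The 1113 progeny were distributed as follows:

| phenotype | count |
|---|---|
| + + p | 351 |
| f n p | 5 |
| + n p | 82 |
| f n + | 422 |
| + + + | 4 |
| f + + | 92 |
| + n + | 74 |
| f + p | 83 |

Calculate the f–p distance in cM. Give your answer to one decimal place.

The two rarest classes, f n p and + + +, are the double crossovers. Comparing them with the parentals, only the p allele has switched, so p is the middle locus and the order is n – p – f.
Crossovers in the p–f interval produce the single-crossover classes + n + and f + p (74 + 83 = 157) plus the double crossovers (9).
RF(p–f) = (157 + 9) / 1113 = 166/1113 = 0.1491 → 14.9 cM.

14.9 cM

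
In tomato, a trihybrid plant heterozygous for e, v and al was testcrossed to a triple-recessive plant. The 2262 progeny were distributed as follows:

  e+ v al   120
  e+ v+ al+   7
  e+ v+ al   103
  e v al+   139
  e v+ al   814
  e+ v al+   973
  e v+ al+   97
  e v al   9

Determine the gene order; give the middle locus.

v

The two most frequent reciprocal classes, e v+ al and e+ v al+, are the parental types, so the F1 was e v+ al / e+ v al+.
The two rarest classes, e v al and e+ v+ al+, are the double crossovers. Comparing them with the parentals, only the v allele has switched, so v is the middle locus and the order is al – v – e.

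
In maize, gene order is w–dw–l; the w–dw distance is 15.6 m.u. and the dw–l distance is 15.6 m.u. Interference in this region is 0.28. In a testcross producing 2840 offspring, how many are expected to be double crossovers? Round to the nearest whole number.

Map distances give recombination frequencies of 0.156 and 0.156 for the two intervals.
With interference 0.28 (so coincidence = 0.72), expected double-crossover frequency = 0.156 × 0.156 × 0.72 = 0.01752.
Expected number = 0.01752 × 2840 = 49.76 ≈ 50.

50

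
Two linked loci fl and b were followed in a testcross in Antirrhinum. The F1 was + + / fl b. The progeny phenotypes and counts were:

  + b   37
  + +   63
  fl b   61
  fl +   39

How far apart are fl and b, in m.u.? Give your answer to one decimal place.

The recombinant classes are + b and fl +: 37 + 39 = 76.
Recombination frequency = 76/200 = 0.3800 ≈ 38.0%, i.e. 38.0 m.u.

38.0 m.u.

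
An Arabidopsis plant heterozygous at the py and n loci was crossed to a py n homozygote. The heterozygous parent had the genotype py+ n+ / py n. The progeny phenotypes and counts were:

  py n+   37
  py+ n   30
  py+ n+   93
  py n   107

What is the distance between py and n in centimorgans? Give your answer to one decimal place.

25.1 centimorgans

The recombinant classes are py+ n and py n+: 30 + 37 = 67.
Recombination frequency = 67/267 = 0.2509 ≈ 25.1%, i.e. 25.1 centimorgans.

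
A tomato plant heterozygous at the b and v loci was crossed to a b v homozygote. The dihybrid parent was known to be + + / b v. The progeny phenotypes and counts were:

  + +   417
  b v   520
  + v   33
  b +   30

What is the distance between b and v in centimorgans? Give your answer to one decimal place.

6.3 centimorgans

The recombinant classes are + v and b +: 33 + 30 = 63.
Recombination frequency = 63/1000 = 0.0630 ≈ 6.3%, i.e. 6.3 centimorgans.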